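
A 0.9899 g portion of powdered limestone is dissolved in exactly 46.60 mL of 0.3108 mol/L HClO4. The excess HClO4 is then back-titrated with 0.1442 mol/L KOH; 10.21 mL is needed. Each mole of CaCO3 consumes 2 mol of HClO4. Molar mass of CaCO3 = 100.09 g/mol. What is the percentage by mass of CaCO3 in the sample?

Total n(HClO4) added = 0.3108 x 0.04660 = 0.01448 mol.
n(KOH) used = 0.1442 x 0.01021 = 0.001472 mol, which equals the excess n(HClO4).
So n(HClO4) consumed by the sample = 0.01448 - 0.001472 = 0.01301 mol.
n(CaCO3) = 0.01301 / 2 = 0.006505 mol.
mass CaCO3 = 0.006505 x 100.09 = 0.6511 g, so %CaCO3 = 0.6511/0.9899 x 100 = 65.8%.

65.8%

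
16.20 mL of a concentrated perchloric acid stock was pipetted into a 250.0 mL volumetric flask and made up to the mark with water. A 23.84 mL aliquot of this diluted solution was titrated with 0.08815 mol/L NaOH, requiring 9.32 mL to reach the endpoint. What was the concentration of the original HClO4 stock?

0.532 M

n(NaOH) = 0.08815 x 0.009320 = 0.0008216 mol.
n(HClO4) in the aliquot = 0.0008216 mol.
[diluted HClO4] = 0.0008216 / 0.02384 = 0.03446 M.
Dilution factor = 250.0/16.20 = 15.43, so [stock] = 0.03446 x 15.43 = 0.532 M.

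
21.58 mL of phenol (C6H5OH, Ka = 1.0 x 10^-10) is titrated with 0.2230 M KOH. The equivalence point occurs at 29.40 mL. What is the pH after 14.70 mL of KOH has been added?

14.70 mL is exactly half the equivalence volume (29.40/2), i.e. the half-equivalence point.
There, n(HA) = n(A^-), so pH = pKa = -log(1.0 x 10^-10) = 10.00.

10.00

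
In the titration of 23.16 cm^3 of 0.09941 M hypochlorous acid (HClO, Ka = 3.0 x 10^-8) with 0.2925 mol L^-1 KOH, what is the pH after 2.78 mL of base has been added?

7.26

Initial n(HClO) = 0.09941 x 0.02316 = 0.002302 mol.
n(KOH) added = 0.2925 x 0.002780 = 0.0008131 mol, converting that many moles of HClO to ClO-.
Remaining n(HClO) = 0.001489 mol; n(ClO-) = 0.0008131 mol.
By Henderson-Hasselbalch, pH = pKa + log([A^-]/[HA]) = 7.52 + log(0.0008131/0.001489) = 7.52 + (-0.26) = 7.26.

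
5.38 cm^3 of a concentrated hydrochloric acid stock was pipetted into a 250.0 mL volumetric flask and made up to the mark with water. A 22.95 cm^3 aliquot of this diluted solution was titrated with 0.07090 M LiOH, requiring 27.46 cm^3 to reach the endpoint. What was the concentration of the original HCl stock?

3.94 M

n(LiOH) = 0.07090 x 0.02746 = 0.001947 mol.
n(HCl) in the aliquot = 0.001947 mol.
[diluted HCl] = 0.001947 / 0.02295 = 0.08483 M.
Dilution factor = 250.0/5.380 = 46.47, so [stock] = 0.08483 x 46.47 = 3.94 M.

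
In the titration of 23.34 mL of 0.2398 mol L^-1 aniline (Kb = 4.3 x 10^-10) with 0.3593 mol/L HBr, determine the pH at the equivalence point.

2.74

n(C6H5NH2) = 0.2398 x 0.02334 = 0.005597 mol; V(HBr) at equivalence = 0.005597/0.3593 = 0.01558 L.
At equivalence the base is fully converted to C6H5NH3+; total volume = 0.03892 L, so [C6H5NH3+] = 0.005597/0.03892 = 0.1438 M.
Ka(C6H5NH3+) = Kw/Kb = 1.0e-14 / 4.3 x 10^-10 = 2.33e-5.
[H^+] = sqrt(Ka x [C6H5NH3+]) = sqrt(2.33e-5 x 0.1438) = 0.00183 M.
pH = -log(0.00183) = 2.74.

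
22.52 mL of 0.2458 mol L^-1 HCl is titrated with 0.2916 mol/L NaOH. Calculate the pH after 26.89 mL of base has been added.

12.67

n(acid) = 0.2458 x 0.02252 = 0.005535 mol; n(NaOH) added = 0.2916 x 0.02689 = 0.007841 mol.
Base is in excess by 0.007841 - 0.005535 = 0.002306 mol in a total volume of 0.04941 L.
[OH^-] = 0.002306/0.04941 = 0.04666 M, so pOH = 1.33 and pH = 14.00 - 1.33 = 12.67.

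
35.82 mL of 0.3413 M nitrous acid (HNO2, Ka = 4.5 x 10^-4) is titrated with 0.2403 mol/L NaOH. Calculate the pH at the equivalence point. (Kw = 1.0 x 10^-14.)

8.25

n(HNO2) = 0.3413 x 0.03582 = 0.01223 mol; V(NaOH) at equivalence = 0.01223/0.2403 = 0.05088 L.
At equivalence all the acid is converted to NO2-; total volume = 0.03582 + 0.05088 = 0.08670 L, so [NO2-] = 0.01223/0.08670 = 0.1410 M.
Kb = Kw/Ka = 1.0e-14 / 4.5 x 10^-4 = 2.22e-11.
[OH^-] = sqrt(Kb x [NO2-]) = sqrt(2.22e-11 x 0.1410) = 1.77e-6 M.
pOH = 5.75, so pH = 14.00 - 5.75 = 8.25.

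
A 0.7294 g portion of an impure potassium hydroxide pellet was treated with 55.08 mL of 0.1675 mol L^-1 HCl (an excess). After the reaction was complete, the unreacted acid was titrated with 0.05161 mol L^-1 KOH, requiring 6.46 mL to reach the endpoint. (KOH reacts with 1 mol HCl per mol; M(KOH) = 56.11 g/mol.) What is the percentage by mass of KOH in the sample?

68.4%

Total n(HCl) added = 0.1675 x 0.05508 = 0.009226 mol.
n(KOH) used = 0.05161 x 0.006460 = 0.0003334 mol, which equals the excess n(HCl).
So n(HCl) consumed by the sample = 0.009226 - 0.0003334 = 0.008892 mol.
n(KOH) = 0.008892 / 1 = 0.008892 mol.
mass KOH = 0.008892 x 56.11 = 0.4990 g, so %KOH = 0.4990/0.7294 x 100 = 68.4%.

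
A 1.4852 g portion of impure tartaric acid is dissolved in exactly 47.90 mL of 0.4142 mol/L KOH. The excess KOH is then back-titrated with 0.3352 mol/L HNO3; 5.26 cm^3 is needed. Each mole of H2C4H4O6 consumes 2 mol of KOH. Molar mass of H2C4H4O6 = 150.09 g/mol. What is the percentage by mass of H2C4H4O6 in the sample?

Total n(KOH) added = 0.4142 x 0.04790 = 0.01984 mol.
n(HNO3) used = 0.3352 x 0.005260 = 0.001763 mol, which equals the excess n(KOH).
So n(KOH) consumed by the sample = 0.01984 - 0.001763 = 0.01808 mol.
n(H2C4H4O6) = 0.01808 / 2 = 0.009039 mol.
mass H2C4H4O6 = 0.009039 x 150.09 = 1.357 g, so %H2C4H4O6 = 1.357/1.4852 x 100 = 91.3%.

91.3%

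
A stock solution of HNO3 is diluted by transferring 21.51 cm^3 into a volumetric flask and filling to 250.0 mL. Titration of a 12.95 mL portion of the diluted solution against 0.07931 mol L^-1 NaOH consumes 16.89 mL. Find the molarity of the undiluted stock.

n(NaOH) = 0.07931 x 0.01689 = 0.001340 mol.
n(HNO3) in the aliquot = 0.001340 mol.
[diluted HNO3] = 0.001340 / 0.01295 = 0.1034 M.
Dilution factor = 250.0/21.51 = 11.62, so [stock] = 0.1034 x 11.62 = 1.20 M.

1.20 M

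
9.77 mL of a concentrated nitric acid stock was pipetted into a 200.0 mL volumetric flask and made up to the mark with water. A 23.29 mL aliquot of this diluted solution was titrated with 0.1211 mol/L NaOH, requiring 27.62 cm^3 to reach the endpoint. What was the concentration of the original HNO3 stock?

2.94 M

n(NaOH) = 0.1211 x 0.02762 = 0.003345 mol.
n(HNO3) in the aliquot = 0.003345 mol.
[diluted HNO3] = 0.003345 / 0.02329 = 0.1436 M.
Dilution factor = 200.0/9.770 = 20.47, so [stock] = 0.1436 x 20.47 = 2.94 M.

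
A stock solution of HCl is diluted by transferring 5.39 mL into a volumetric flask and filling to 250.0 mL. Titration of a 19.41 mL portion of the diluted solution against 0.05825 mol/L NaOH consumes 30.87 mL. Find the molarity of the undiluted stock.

4.30 M

n(NaOH) = 0.05825 x 0.03087 = 0.001798 mol.
n(HCl) in the aliquot = 0.001798 mol.
[diluted HCl] = 0.001798 / 0.01941 = 0.09264 M.
Dilution factor = 250.0/5.390 = 46.38, so [stock] = 0.09264 x 46.38 = 4.30 M.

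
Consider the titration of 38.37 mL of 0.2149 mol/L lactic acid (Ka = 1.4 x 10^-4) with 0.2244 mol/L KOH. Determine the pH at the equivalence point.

8.45

n(HC3H5O3) = 0.2149 x 0.03837 = 0.008246 mol; V(KOH) at equivalence = 0.008246/0.2244 = 0.03675 L.
At equivalence all the acid is converted to C3H5O3-; total volume = 0.03837 + 0.03675 = 0.07512 L, so [C3H5O3-] = 0.008246/0.07512 = 0.1098 M.
Kb = Kw/Ka = 1.0e-14 / 1.4 x 10^-4 = 7.14e-11.
[OH^-] = sqrt(Kb x [C3H5O3-]) = sqrt(7.14e-11 x 0.1098) = 2.80e-6 M.
pOH = 5.55, so pH = 14.00 - 5.55 = 8.45.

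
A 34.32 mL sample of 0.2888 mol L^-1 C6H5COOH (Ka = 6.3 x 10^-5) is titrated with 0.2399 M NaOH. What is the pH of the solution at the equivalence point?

n(C6H5COOH) = 0.2888 x 0.03432 = 0.009912 mol; V(NaOH) at equivalence = 0.009912/0.2399 = 0.04132 L.
At equivalence all the acid is converted to C6H5COO-; total volume = 0.03432 + 0.04132 = 0.07564 L, so [C6H5COO-] = 0.009912/0.07564 = 0.1310 M.
Kb = Kw/Ka = 1.0e-14 / 6.3 x 10^-5 = 1.59e-10.
[OH^-] = sqrt(Kb x [C6H5COO-]) = sqrt(1.59e-10 x 0.1310) = 4.56e-6 M.
pOH = 5.34, so pH = 14.00 - 5.34 = 8.66.

8.66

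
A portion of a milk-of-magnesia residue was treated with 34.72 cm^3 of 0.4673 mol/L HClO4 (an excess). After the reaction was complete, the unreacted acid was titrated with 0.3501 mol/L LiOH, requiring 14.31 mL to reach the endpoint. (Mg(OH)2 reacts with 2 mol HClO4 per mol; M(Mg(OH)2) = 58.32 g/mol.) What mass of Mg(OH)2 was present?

0.327 g

Total n(HClO4) added = 0.4673 x 0.03472 = 0.01622 mol.
n(LiOH) used = 0.3501 x 0.01431 = 0.005010 mol, which equals the excess n(HClO4).
So n(HClO4) consumed by the sample = 0.01622 - 0.005010 = 0.01121 mol.
n(Mg(OH)2) = 0.01121 / 2 = 0.005607 mol.
mass = 0.005607 mol x 58.32 g/mol = 0.327 g.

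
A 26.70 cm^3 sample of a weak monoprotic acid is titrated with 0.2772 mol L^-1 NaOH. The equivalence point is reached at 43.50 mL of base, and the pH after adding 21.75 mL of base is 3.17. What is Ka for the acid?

6.8 x 10^-4

21.75 mL is half of the equivalence volume, so this is the half-equivalence point where [HA] = [A^-].
At half-equivalence pH = pKa, so pKa = 3.17.
Ka = 10^(-3.17) = 6.8 x 10^-4.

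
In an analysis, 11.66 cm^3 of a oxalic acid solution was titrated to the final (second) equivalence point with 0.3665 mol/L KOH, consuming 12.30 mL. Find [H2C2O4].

n(KOH) = 0.3665 x 0.01230 = 0.004508 mol.
At the final (second) equivalence point, 2 mol OH^- react per mol H2C2O4, so n(H2C2O4) = 0.004508 / 2 = 0.002254 mol.
[H2C2O4] = 0.002254 / 0.01166 L = 0.193 M.

0.193 M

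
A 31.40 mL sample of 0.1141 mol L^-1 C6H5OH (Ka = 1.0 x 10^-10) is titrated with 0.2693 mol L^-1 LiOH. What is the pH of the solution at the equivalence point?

11.45

n(C6H5OH) = 0.1141 x 0.03140 = 0.003583 mol; V(LiOH) at equivalence = 0.003583/0.2693 = 0.01330 L.
At equivalence all the acid is converted to C6H5O-; total volume = 0.03140 + 0.01330 = 0.04470 L, so [C6H5O-] = 0.003583/0.04470 = 0.08014 M.
Kb = Kw/Ka = 1.0e-14 / 1.0 x 10^-10 = 0.000100.
[OH^-] = sqrt(Kb x [C6H5O-]) = sqrt(0.000100 x 0.08014) = 0.00283 M.
pOH = 2.55, so pH = 14.00 - 2.55 = 11.45.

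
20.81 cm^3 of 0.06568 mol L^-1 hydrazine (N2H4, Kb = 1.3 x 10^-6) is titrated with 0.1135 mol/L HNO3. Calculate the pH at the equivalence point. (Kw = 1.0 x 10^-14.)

4.75

n(N2H4) = 0.06568 x 0.02081 = 0.001367 mol; V(HNO3) at equivalence = 0.001367/0.1135 = 0.01204 L.
At equivalence the base is fully converted to N2H5+; total volume = 0.03285 L, so [N2H5+] = 0.001367/0.03285 = 0.04160 M.
Ka(N2H5+) = Kw/Kb = 1.0e-14 / 1.3 x 10^-6 = 7.69e-9.
[H^+] = sqrt(Ka x [N2H5+]) = sqrt(7.69e-9 x 0.04160) = 1.79e-5 M.
pH = -log(1.79e-5) = 4.75.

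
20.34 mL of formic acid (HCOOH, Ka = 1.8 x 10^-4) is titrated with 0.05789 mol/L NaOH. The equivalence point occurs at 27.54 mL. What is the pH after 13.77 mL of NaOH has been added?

3.74

13.77 mL is exactly half the equivalence volume (27.54/2), i.e. the half-equivalence point.
There, n(HA) = n(A^-), so pH = pKa = -log(1.8 x 10^-4) = 3.74.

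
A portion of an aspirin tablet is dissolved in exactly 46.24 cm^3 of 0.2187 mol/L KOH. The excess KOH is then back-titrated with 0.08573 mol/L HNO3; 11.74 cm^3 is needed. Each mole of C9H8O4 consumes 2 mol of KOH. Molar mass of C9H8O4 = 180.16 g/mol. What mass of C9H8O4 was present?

Total n(KOH) added = 0.2187 x 0.04624 = 0.01011 mol.
n(HNO3) used = 0.08573 x 0.01174 = 0.001006 mol, which equals the excess n(KOH).
So n(KOH) consumed by the sample = 0.01011 - 0.001006 = 0.009106 mol.
n(C9H8O4) = 0.009106 / 2 = 0.004553 mol.
mass = 0.004553 mol x 180.16 g/mol = 0.820 g.

0.820 g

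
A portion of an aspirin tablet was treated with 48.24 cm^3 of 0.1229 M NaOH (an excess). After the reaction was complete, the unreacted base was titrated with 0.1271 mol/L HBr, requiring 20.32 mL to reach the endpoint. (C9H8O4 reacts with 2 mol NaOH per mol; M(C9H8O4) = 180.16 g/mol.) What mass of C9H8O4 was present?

Total n(NaOH) added = 0.1229 x 0.04824 = 0.005929 mol.
n(HBr) used = 0.1271 x 0.02032 = 0.002583 mol, which equals the excess n(NaOH).
So n(NaOH) consumed by the sample = 0.005929 - 0.002583 = 0.003346 mol.
n(C9H8O4) = 0.003346 / 2 = 0.001673 mol.
mass = 0.001673 mol x 180.16 g/mol = 0.301 g.

0.301 g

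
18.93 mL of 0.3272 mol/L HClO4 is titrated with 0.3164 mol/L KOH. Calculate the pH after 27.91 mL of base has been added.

n(acid) = 0.3272 x 0.01893 = 0.006194 mol; n(KOH) added = 0.3164 x 0.02791 = 0.008831 mol.
Base is in excess by 0.008831 - 0.006194 = 0.002637 mol in a total volume of 0.04684 L.
[OH^-] = 0.002637/0.04684 = 0.05629 M, so pOH = 1.25 and pH = 14.00 - 1.25 = 12.75.

12.75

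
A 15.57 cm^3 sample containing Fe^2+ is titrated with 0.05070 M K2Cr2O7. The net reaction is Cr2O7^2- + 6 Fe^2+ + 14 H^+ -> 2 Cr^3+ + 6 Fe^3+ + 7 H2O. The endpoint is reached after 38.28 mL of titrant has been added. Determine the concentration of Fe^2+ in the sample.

n(K2Cr2O7) = 0.05070 x 0.03828 = 0.001941 mol.
From the balanced equation, 1 mol K2Cr2O7 reacts with 6 mol Fe^2+, so n(Fe^2+) = 0.001941 x 6/1 = 0.01164 mol.
[Fe^2+] = 0.01164 / 0.01557 L = 0.748 M.

0.748 M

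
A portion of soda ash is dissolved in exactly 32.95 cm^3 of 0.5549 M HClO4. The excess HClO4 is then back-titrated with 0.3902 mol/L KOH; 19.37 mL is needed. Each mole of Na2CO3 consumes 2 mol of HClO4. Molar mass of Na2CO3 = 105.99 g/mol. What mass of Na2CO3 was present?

Total n(HClO4) added = 0.5549 x 0.03295 = 0.01828 mol.
n(KOH) used = 0.3902 x 0.01937 = 0.007558 mol, which equals the excess n(HClO4).
So n(HClO4) consumed by the sample = 0.01828 - 0.007558 = 0.01073 mol.
n(Na2CO3) = 0.01073 / 2 = 0.005363 mol.
mass = 0.005363 mol x 105.99 g/mol = 0.568 g.

0.568 g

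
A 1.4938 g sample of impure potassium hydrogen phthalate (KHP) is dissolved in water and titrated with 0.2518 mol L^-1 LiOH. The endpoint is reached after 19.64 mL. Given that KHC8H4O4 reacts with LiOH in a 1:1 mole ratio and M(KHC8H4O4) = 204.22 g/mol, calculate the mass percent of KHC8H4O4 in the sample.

67.6%

n(LiOH) = 0.2518 x 0.01964 = 0.004945 mol.
n(KHC8H4O4) = 0.004945 / 1 = 0.004945 mol.
mass of KHC8H4O4 = 0.004945 x 204.22 = 1.010 g.
% purity = 1.010 / 1.4938 x 100 = 67.6%.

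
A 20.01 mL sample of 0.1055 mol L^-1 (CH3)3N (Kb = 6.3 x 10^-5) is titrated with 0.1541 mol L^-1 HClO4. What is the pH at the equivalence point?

n((CH3)3N) = 0.1055 x 0.02001 = 0.002111 mol; V(HClO4) at equivalence = 0.002111/0.1541 = 0.01370 L.
At equivalence the base is fully converted to (CH3)3NH+; total volume = 0.03371 L, so [(CH3)3NH+] = 0.002111/0.03371 = 0.06263 M.
Ka((CH3)3NH+) = Kw/Kb = 1.0e-14 / 6.3 x 10^-5 = 1.59e-10.
[H^+] = sqrt(Ka x [(CH3)3NH+]) = sqrt(1.59e-10 x 0.06263) = 3.15e-6 M.
pH = -log(3.15e-6) = 5.50.

5.50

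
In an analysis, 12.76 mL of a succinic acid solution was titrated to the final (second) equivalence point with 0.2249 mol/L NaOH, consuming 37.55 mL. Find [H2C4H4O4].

n(NaOH) = 0.2249 x 0.03755 = 0.008445 mol.
At the final (second) equivalence point, 2 mol OH^- react per mol H2C4H4O4, so n(H2C4H4O4) = 0.008445 / 2 = 0.004222 mol.
[H2C4H4O4] = 0.004222 / 0.01276 L = 0.331 M.

0.331 M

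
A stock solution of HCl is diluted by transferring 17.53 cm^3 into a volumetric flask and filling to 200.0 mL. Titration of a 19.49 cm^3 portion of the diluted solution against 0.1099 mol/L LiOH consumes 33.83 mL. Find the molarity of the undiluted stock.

2.18 M

n(LiOH) = 0.1099 x 0.03383 = 0.003718 mol.
n(HCl) in the aliquot = 0.003718 mol.
[diluted HCl] = 0.003718 / 0.01949 = 0.1908 M.
Dilution factor = 200.0/17.53 = 11.41, so [stock] = 0.1908 x 11.41 = 2.18 M.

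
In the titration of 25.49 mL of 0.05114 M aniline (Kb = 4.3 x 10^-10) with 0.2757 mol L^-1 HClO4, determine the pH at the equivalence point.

3.00

n(C6H5NH2) = 0.05114 x 0.02549 = 0.001304 mol; V(HClO4) at equivalence = 0.001304/0.2757 = 0.004728 L.
At equivalence the base is fully converted to C6H5NH3+; total volume = 0.03022 L, so [C6H5NH3+] = 0.001304/0.03022 = 0.04314 M.
Ka(C6H5NH3+) = Kw/Kb = 1.0e-14 / 4.3 x 10^-10 = 2.33e-5.
[H^+] = sqrt(Ka x [C6H5NH3+]) = sqrt(2.33e-5 x 0.04314) = 0.00100 M.
pH = -log(0.00100) = 3.00.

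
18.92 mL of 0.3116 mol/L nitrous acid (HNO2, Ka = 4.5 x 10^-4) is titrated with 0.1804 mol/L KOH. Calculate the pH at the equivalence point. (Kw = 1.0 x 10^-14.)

8.20

n(HNO2) = 0.3116 x 0.01892 = 0.005895 mol; V(KOH) at equivalence = 0.005895/0.1804 = 0.03268 L.
At equivalence all the acid is converted to NO2-; total volume = 0.01892 + 0.03268 = 0.05160 L, so [NO2-] = 0.005895/0.05160 = 0.1143 M.
Kb = Kw/Ka = 1.0e-14 / 4.5 x 10^-4 = 2.22e-11.
[OH^-] = sqrt(Kb x [NO2-]) = sqrt(2.22e-11 x 0.1143) = 1.59e-6 M.
pOH = 5.80, so pH = 14.00 - 5.80 = 8.20.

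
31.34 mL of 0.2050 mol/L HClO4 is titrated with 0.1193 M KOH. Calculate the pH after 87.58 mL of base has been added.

12.53

n(acid) = 0.2050 x 0.03134 = 0.006425 mol; n(KOH) added = 0.1193 x 0.08758 = 0.01045 mol.
Base is in excess by 0.01045 - 0.006425 = 0.004024 mol in a total volume of 0.1189 L.
[OH^-] = 0.004024/0.1189 = 0.03383 M, so pOH = 1.47 and pH = 14.00 - 1.47 = 12.53.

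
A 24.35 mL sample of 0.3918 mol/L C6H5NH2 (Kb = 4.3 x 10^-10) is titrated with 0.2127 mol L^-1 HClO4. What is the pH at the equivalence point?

2.75

n(C6H5NH2) = 0.3918 x 0.02435 = 0.009540 mol; V(HClO4) at equivalence = 0.009540/0.2127 = 0.04485 L.
At equivalence the base is fully converted to C6H5NH3+; total volume = 0.06920 L, so [C6H5NH3+] = 0.009540/0.06920 = 0.1379 M.
Ka(C6H5NH3+) = Kw/Kb = 1.0e-14 / 4.3 x 10^-10 = 2.33e-5.
[H^+] = sqrt(Ka x [C6H5NH3+]) = sqrt(2.33e-5 x 0.1379) = 0.00179 M.
pH = -log(0.00179) = 2.75.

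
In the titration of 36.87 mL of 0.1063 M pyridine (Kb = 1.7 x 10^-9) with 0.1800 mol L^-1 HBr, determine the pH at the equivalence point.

3.20

n(C5H5N) = 0.1063 x 0.03687 = 0.003919 mol; V(HBr) at equivalence = 0.003919/0.1800 = 0.02177 L.
At equivalence the base is fully converted to C5H5NH+; total volume = 0.05864 L, so [C5H5NH+] = 0.003919/0.05864 = 0.06683 M.
Ka(C5H5NH+) = Kw/Kb = 1.0e-14 / 1.7 x 10^-9 = 5.88e-6.
[H^+] = sqrt(Ka x [C5H5NH+]) = sqrt(5.88e-6 x 0.06683) = 0.000627 M.
pH = -log(0.000627) = 3.20.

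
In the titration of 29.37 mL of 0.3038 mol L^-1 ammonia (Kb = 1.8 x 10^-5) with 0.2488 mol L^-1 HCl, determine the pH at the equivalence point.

5.06

n(NH3) = 0.3038 x 0.02937 = 0.008923 mol; V(HCl) at equivalence = 0.008923/0.2488 = 0.03586 L.
At equivalence the base is fully converted to NH4+; total volume = 0.06523 L, so [NH4+] = 0.008923/0.06523 = 0.1368 M.
Ka(NH4+) = Kw/Kb = 1.0e-14 / 1.8 x 10^-5 = 5.56e-10.
[H^+] = sqrt(Ka x [NH4+]) = sqrt(5.56e-10 x 0.1368) = 8.72e-6 M.
pH = -log(8.72e-6) = 5.06.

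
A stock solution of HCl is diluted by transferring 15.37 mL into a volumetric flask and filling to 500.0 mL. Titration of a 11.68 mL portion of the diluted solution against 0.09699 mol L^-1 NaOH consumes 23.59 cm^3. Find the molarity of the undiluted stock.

6.37 M

n(NaOH) = 0.09699 x 0.02359 = 0.002288 mol.
n(HCl) in the aliquot = 0.002288 mol.
[diluted HCl] = 0.002288 / 0.01168 = 0.1959 M.
Dilution factor = 500.0/15.37 = 32.53, so [stock] = 0.1959 x 32.53 = 6.37 M.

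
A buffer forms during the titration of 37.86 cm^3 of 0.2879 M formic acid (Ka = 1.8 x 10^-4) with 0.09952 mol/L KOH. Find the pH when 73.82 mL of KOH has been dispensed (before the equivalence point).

Initial n(HCOOH) = 0.2879 x 0.03786 = 0.01090 mol.
n(KOH) added = 0.09952 x 0.07382 = 0.007347 mol, converting that many moles of HCOOH to HCOO-.
Remaining n(HCOOH) = 0.003553 mol; n(HCOO-) = 0.007347 mol.
By Henderson-Hasselbalch, pH = pKa + log([A^-]/[HA]) = 3.74 + log(0.007347/0.003553) = 3.74 + (+0.32) = 4.06.

4.06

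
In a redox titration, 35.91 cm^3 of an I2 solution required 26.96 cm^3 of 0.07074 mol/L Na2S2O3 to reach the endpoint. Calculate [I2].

0.0266 M

n(Na2S2O3) = 0.07074 x 0.02696 = 0.001907 mol.
From the balanced equation, 2 mol Na2S2O3 reacts with 1 mol I2, so n(I2) = 0.001907 x 1/2 = 0.0009536 mol.
[I2] = 0.0009536 / 0.03591 L = 0.0266 M.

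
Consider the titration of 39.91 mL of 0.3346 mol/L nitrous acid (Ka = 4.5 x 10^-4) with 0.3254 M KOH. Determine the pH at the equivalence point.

8.28

n(HNO2) = 0.3346 x 0.03991 = 0.01335 mol; V(KOH) at equivalence = 0.01335/0.3254 = 0.04104 L.
At equivalence all the acid is converted to NO2-; total volume = 0.03991 + 0.04104 = 0.08095 L, so [NO2-] = 0.01335/0.08095 = 0.1650 M.
Kb = Kw/Ka = 1.0e-14 / 4.5 x 10^-4 = 2.22e-11.
[OH^-] = sqrt(Kb x [NO2-]) = sqrt(2.22e-11 x 0.1650) = 1.91e-6 M.
pOH = 5.72, so pH = 14.00 - 5.72 = 8.28.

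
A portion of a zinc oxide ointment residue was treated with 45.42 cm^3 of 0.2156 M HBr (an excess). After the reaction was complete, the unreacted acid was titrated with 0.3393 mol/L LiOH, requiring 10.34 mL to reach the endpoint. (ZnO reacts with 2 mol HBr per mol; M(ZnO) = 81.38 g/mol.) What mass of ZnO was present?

Total n(HBr) added = 0.2156 x 0.04542 = 0.009793 mol.
n(LiOH) used = 0.3393 x 0.01034 = 0.003508 mol, which equals the excess n(HBr).
So n(HBr) consumed by the sample = 0.009793 - 0.003508 = 0.006284 mol.
n(ZnO) = 0.006284 / 2 = 0.003142 mol.
mass = 0.003142 mol x 81.38 g/mol = 0.256 g.

0.256 g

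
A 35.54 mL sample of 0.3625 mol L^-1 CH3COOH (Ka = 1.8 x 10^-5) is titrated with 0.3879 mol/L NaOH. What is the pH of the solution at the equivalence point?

n(CH3COOH) = 0.3625 x 0.03554 = 0.01288 mol; V(NaOH) at equivalence = 0.01288/0.3879 = 0.03321 L.
At equivalence all the acid is converted to CH3COO-; total volume = 0.03554 + 0.03321 = 0.06875 L, so [CH3COO-] = 0.01288/0.06875 = 0.1874 M.
Kb = Kw/Ka = 1.0e-14 / 1.8 x 10^-5 = 5.56e-10.
[OH^-] = sqrt(Kb x [CH3COO-]) = sqrt(5.56e-10 x 0.1874) = 1.02e-5 M.
pOH = 4.99, so pH = 14.00 - 4.99 = 9.01.

9.01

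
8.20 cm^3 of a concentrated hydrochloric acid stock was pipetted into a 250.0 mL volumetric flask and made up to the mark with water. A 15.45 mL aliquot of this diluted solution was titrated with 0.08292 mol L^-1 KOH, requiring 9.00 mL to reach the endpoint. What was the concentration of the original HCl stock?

n(KOH) = 0.08292 x 0.009000 = 0.0007463 mol.
n(HCl) in the aliquot = 0.0007463 mol.
[diluted HCl] = 0.0007463 / 0.01545 = 0.04830 M.
Dilution factor = 250.0/8.200 = 30.49, so [stock] = 0.04830 x 30.49 = 1.47 M.

1.47 M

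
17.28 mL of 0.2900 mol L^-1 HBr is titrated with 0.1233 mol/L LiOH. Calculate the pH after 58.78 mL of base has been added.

12.47

n(acid) = 0.2900 x 0.01728 = 0.005011 mol; n(LiOH) added = 0.1233 x 0.05878 = 0.007248 mol.
Base is in excess by 0.007248 - 0.005011 = 0.002236 mol in a total volume of 0.07606 L.
[OH^-] = 0.002236/0.07606 = 0.02940 M, so pOH = 1.53 and pH = 14.00 - 1.53 = 12.47.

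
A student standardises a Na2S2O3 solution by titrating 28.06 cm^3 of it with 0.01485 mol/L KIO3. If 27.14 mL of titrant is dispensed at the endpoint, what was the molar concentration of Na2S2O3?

0.0862 M

n(KIO3) = 0.01485 x 0.02714 = 0.0004030 mol.
From the balanced equation, 1 mol KIO3 reacts with 6 mol Na2S2O3, so n(Na2S2O3) = 0.0004030 x 6/1 = 0.002418 mol.
[Na2S2O3] = 0.002418 / 0.02806 L = 0.0862 M.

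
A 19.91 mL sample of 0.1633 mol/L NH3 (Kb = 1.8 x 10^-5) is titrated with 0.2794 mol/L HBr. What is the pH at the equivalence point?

n(NH3) = 0.1633 x 0.01991 = 0.003251 mol; V(HBr) at equivalence = 0.003251/0.2794 = 0.01164 L.
At equivalence the base is fully converted to NH4+; total volume = 0.03155 L, so [NH4+] = 0.003251/0.03155 = 0.1031 M.
Ka(NH4+) = Kw/Kb = 1.0e-14 / 1.8 x 10^-5 = 5.56e-10.
[H^+] = sqrt(Ka x [NH4+]) = sqrt(5.56e-10 x 0.1031) = 7.57e-6 M.
pH = -log(7.57e-6) = 5.12.

5.12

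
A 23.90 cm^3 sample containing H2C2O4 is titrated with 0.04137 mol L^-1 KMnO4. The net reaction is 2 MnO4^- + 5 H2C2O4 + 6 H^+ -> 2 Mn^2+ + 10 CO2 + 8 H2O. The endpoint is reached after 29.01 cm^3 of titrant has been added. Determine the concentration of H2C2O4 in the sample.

0.126 M

n(KMnO4) = 0.04137 x 0.02901 = 0.001200 mol.
From the balanced equation, 2 mol KMnO4 reacts with 5 mol H2C2O4, so n(H2C2O4) = 0.001200 x 5/2 = 0.003000 mol.
[H2C2O4] = 0.003000 / 0.02390 L = 0.126 M.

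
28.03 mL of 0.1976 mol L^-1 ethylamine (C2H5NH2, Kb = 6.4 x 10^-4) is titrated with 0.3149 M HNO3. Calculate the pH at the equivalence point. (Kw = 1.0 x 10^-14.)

n(C2H5NH2) = 0.1976 x 0.02803 = 0.005539 mol; V(HNO3) at equivalence = 0.005539/0.3149 = 0.01759 L.
At equivalence the base is fully converted to C2H5NH3+; total volume = 0.04562 L, so [C2H5NH3+] = 0.005539/0.04562 = 0.1214 M.
Ka(C2H5NH3+) = Kw/Kb = 1.0e-14 / 6.4 x 10^-4 = 1.56e-11.
[H^+] = sqrt(Ka x [C2H5NH3+]) = sqrt(1.56e-11 x 0.1214) = 1.38e-6 M.
pH = -log(1.38e-6) = 5.86.

5.86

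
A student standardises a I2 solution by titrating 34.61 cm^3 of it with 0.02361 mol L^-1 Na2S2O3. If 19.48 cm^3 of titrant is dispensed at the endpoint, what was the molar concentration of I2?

0.00664 M

n(Na2S2O3) = 0.02361 x 0.01948 = 0.0004599 mol.
From the balanced equation, 2 mol Na2S2O3 reacts with 1 mol I2, so n(I2) = 0.0004599 x 1/2 = 0.0002300 mol.
[I2] = 0.0002300 / 0.03461 L = 0.00664 M.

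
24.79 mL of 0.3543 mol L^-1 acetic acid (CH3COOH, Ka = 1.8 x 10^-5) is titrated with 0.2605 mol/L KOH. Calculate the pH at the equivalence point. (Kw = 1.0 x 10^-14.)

n(CH3COOH) = 0.3543 x 0.02479 = 0.008783 mol; V(KOH) at equivalence = 0.008783/0.2605 = 0.03372 L.
At equivalence all the acid is converted to CH3COO-; total volume = 0.02479 + 0.03372 = 0.05851 L, so [CH3COO-] = 0.008783/0.05851 = 0.1501 M.
Kb = Kw/Ka = 1.0e-14 / 1.8 x 10^-5 = 5.56e-10.
[OH^-] = sqrt(Kb x [CH3COO-]) = sqrt(5.56e-10 x 0.1501) = 9.13e-6 M.
pOH = 5.04, so pH = 14.00 - 5.04 = 8.96.

8.96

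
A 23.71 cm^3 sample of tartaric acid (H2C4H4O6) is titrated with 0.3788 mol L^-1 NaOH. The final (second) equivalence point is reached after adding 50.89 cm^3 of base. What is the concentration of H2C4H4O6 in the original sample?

n(NaOH) = 0.3788 x 0.05089 = 0.01928 mol.
At the final (second) equivalence point, 2 mol OH^- react per mol H2C4H4O6, so n(H2C4H4O6) = 0.01928 / 2 = 0.009639 mol.
[H2C4H4O6] = 0.009639 / 0.02371 L = 0.407 M.

0.407 M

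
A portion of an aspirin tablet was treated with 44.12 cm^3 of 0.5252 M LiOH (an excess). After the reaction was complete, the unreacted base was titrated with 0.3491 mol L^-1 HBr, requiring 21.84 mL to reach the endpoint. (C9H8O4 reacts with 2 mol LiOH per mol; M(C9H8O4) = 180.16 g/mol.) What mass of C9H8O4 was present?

Total n(LiOH) added = 0.5252 x 0.04412 = 0.02317 mol.
n(HBr) used = 0.3491 x 0.02184 = 0.007624 mol, which equals the excess n(LiOH).
So n(LiOH) consumed by the sample = 0.02317 - 0.007624 = 0.01555 mol.
n(C9H8O4) = 0.01555 / 2 = 0.007774 mol.
mass = 0.007774 mol x 180.16 g/mol = 1.40 g.

1.40 g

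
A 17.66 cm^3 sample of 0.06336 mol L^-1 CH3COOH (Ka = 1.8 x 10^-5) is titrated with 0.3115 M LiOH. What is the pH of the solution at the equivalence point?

n(CH3COOH) = 0.06336 x 0.01766 = 0.001119 mol; V(LiOH) at equivalence = 0.001119/0.3115 = 0.003592 L.
At equivalence all the acid is converted to CH3COO-; total volume = 0.01766 + 0.003592 = 0.02125 L, so [CH3COO-] = 0.001119/0.02125 = 0.05265 M.
Kb = Kw/Ka = 1.0e-14 / 1.8 x 10^-5 = 5.56e-10.
[OH^-] = sqrt(Kb x [CH3COO-]) = sqrt(5.56e-10 x 0.05265) = 5.41e-6 M.
pOH = 5.27, so pH = 14.00 - 5.27 = 8.73.

8.73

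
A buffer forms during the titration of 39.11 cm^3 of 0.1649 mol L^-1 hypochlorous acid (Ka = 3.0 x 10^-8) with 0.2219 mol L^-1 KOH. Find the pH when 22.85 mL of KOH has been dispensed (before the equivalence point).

Initial n(HClO) = 0.1649 x 0.03911 = 0.006449 mol.
n(KOH) added = 0.2219 x 0.02285 = 0.005070 mol, converting that many moles of HClO to ClO-.
Remaining n(HClO) = 0.001379 mol; n(ClO-) = 0.005070 mol.
By Henderson-Hasselbalch, pH = pKa + log([A^-]/[HA]) = 7.52 + log(0.005070/0.001379) = 7.52 + (+0.57) = 8.09.

8.09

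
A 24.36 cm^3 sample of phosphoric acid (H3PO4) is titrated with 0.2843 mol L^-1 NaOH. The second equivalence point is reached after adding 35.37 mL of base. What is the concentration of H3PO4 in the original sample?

0.206 M

n(NaOH) = 0.2843 x 0.03537 = 0.01006 mol.
At the second equivalence point, 2 mol OH^- react per mol H3PO4, so n(H3PO4) = 0.01006 / 2 = 0.005028 mol.
[H3PO4] = 0.005028 / 0.02436 L = 0.206 M.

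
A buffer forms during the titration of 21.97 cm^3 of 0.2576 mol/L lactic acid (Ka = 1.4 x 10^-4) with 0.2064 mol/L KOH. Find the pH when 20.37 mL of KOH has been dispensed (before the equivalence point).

Initial n(HC3H5O3) = 0.2576 x 0.02197 = 0.005659 mol.
n(KOH) added = 0.2064 x 0.02037 = 0.004204 mol, converting that many moles of HC3H5O3 to C3H5O3-.
Remaining n(HC3H5O3) = 0.001455 mol; n(C3H5O3-) = 0.004204 mol.
By Henderson-Hasselbalch, pH = pKa + log([A^-]/[HA]) = 3.85 + log(0.004204/0.001455) = 3.85 + (+0.46) = 4.31.

4.31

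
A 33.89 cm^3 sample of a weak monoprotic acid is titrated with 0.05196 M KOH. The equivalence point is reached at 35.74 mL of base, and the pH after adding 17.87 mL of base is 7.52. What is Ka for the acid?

17.87 mL is half of the equivalence volume, so this is the half-equivalence point where [HA] = [A^-].
At half-equivalence pH = pKa, so pKa = 7.52.
Ka = 10^(-7.52) = 3.0 x 10^-8.

3.0 x 10^-8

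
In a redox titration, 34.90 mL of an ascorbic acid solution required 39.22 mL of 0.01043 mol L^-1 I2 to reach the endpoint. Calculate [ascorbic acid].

n(I2) = 0.01043 x 0.03922 = 0.0004091 mol.
From the balanced equation, 1 mol I2 reacts with 1 mol ascorbic acid, so n(ascorbic acid) = 0.0004091 x 1/1 = 0.0004091 mol.
[ascorbic acid] = 0.0004091 / 0.03490 L = 0.0117 M.

0.0117 M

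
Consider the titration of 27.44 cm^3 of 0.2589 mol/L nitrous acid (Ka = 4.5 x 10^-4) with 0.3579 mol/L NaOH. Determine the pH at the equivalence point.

n(HNO2) = 0.2589 x 0.02744 = 0.007104 mol; V(NaOH) at equivalence = 0.007104/0.3579 = 0.01985 L.
At equivalence all the acid is converted to NO2-; total volume = 0.02744 + 0.01985 = 0.04729 L, so [NO2-] = 0.007104/0.04729 = 0.1502 M.
Kb = Kw/Ka = 1.0e-14 / 4.5 x 10^-4 = 2.22e-11.
[OH^-] = sqrt(Kb x [NO2-]) = sqrt(2.22e-11 x 0.1502) = 1.83e-6 M.
pOH = 5.74, so pH = 14.00 - 5.74 = 8.26.

8.26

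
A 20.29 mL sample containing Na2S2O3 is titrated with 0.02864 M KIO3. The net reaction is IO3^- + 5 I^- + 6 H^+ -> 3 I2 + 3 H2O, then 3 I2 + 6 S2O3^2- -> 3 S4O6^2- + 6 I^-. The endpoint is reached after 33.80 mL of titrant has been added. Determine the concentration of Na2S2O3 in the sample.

0.286 M

n(KIO3) = 0.02864 x 0.03380 = 0.0009680 mol.
From the balanced equation, 1 mol KIO3 reacts with 6 mol Na2S2O3, so n(Na2S2O3) = 0.0009680 x 6/1 = 0.005808 mol.
[Na2S2O3] = 0.005808 / 0.02029 L = 0.286 M.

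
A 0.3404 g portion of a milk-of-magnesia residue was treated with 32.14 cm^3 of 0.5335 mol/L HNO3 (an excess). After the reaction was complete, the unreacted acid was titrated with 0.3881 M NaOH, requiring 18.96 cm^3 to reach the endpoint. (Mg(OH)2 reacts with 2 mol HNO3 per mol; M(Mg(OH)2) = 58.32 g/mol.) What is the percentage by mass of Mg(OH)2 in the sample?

83.9%

Total n(HNO3) added = 0.5335 x 0.03214 = 0.01715 mol.
n(NaOH) used = 0.3881 x 0.01896 = 0.007358 mol, which equals the excess n(HNO3).
So n(HNO3) consumed by the sample = 0.01715 - 0.007358 = 0.009788 mol.
n(Mg(OH)2) = 0.009788 / 2 = 0.004894 mol.
mass Mg(OH)2 = 0.004894 x 58.32 = 0.2854 g, so %Mg(OH)2 = 0.2854/0.3404 x 100 = 83.9%.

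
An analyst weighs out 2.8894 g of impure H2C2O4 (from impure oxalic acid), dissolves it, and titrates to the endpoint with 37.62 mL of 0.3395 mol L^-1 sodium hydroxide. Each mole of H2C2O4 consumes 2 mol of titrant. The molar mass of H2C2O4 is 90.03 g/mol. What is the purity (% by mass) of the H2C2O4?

19.9%

n(NaOH) = 0.3395 x 0.03762 = 0.01277 mol.
n(H2C2O4) = 0.01277 / 2 = 0.006386 mol.
mass of H2C2O4 = 0.006386 x 90.03 = 0.5749 g.
% purity = 0.5749 / 2.8894 x 100 = 19.9%.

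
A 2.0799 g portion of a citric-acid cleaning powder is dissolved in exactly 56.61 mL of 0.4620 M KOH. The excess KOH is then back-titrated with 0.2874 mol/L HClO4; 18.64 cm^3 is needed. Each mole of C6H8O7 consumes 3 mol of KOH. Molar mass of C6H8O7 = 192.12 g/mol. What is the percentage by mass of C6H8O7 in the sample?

64.0%

Total n(KOH) added = 0.4620 x 0.05661 = 0.02615 mol.
n(HClO4) used = 0.2874 x 0.01864 = 0.005357 mol, which equals the excess n(KOH).
So n(KOH) consumed by the sample = 0.02615 - 0.005357 = 0.02080 mol.
n(C6H8O7) = 0.02080 / 3 = 0.006932 mol.
mass C6H8O7 = 0.006932 x 192.12 = 1.332 g, so %C6H8O7 = 1.332/2.0799 x 100 = 64.0%.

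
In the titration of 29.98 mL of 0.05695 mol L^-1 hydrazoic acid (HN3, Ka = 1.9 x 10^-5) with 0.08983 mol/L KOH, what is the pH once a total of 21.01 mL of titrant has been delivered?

11.55

n(acid) = 0.05695 x 0.02998 = 0.001707 mol; n(KOH) added = 0.08983 x 0.02101 = 0.001887 mol.
Base is in excess by 0.001887 - 0.001707 = 0.0001800 mol in a total volume of 0.05099 L.
[OH^-] = 0.0001800/0.05099 = 0.003529 M, so pOH = 2.45 and pH = 14.00 - 2.45 = 11.55.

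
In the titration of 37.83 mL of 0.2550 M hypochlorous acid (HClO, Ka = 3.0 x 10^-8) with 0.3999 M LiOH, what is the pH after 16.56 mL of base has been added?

7.86

Initial n(HClO) = 0.2550 x 0.03783 = 0.009647 mol.
n(LiOH) added = 0.3999 x 0.01656 = 0.006622 mol, converting that many moles of HClO to ClO-.
Remaining n(HClO) = 0.003024 mol; n(ClO-) = 0.006622 mol.
By Henderson-Hasselbalch, pH = pKa + log([A^-]/[HA]) = 7.52 + log(0.006622/0.003024) = 7.52 + (+0.34) = 7.86.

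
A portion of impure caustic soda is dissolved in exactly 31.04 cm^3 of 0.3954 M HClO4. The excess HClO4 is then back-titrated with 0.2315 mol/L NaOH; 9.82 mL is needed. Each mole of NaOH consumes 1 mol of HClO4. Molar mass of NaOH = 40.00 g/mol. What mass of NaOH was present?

0.400 g

Total n(HClO4) added = 0.3954 x 0.03104 = 0.01227 mol.
n(NaOH) used = 0.2315 x 0.009820 = 0.002273 mol, which equals the excess n(HClO4).
So n(HClO4) consumed by the sample = 0.01227 - 0.002273 = 0.01000 mol.
n(NaOH) = 0.01000 / 1 = 0.01000 mol.
mass = 0.01000 mol x 40.00 g/mol = 0.400 g.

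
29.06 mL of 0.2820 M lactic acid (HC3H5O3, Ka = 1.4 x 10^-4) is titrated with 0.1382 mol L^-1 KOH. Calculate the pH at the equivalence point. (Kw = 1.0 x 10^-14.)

8.41

n(HC3H5O3) = 0.2820 x 0.02906 = 0.008195 mol; V(KOH) at equivalence = 0.008195/0.1382 = 0.05930 L.
At equivalence all the acid is converted to C3H5O3-; total volume = 0.02906 + 0.05930 = 0.08836 L, so [C3H5O3-] = 0.008195/0.08836 = 0.09275 M.
Kb = Kw/Ka = 1.0e-14 / 1.4 x 10^-4 = 7.14e-11.
[OH^-] = sqrt(Kb x [C3H5O3-]) = sqrt(7.14e-11 x 0.09275) = 2.57e-6 M.
pOH = 5.59, so pH = 14.00 - 5.59 = 8.41.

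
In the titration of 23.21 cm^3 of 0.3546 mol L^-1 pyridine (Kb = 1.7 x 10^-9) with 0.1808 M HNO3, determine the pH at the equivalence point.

3.08

n(C5H5N) = 0.3546 x 0.02321 = 0.008230 mol; V(HNO3) at equivalence = 0.008230/0.1808 = 0.04552 L.
At equivalence the base is fully converted to C5H5NH+; total volume = 0.06873 L, so [C5H5NH+] = 0.008230/0.06873 = 0.1197 M.
Ka(C5H5NH+) = Kw/Kb = 1.0e-14 / 1.7 x 10^-9 = 5.88e-6.
[H^+] = sqrt(Ka x [C5H5NH+]) = sqrt(5.88e-6 x 0.1197) = 0.000839 M.
pH = -log(0.000839) = 3.08.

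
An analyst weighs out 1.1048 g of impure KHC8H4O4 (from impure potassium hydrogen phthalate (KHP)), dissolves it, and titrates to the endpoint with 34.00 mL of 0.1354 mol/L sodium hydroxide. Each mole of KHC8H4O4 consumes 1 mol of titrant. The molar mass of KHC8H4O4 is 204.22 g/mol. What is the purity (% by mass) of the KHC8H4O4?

85.1%

n(NaOH) = 0.1354 x 0.03400 = 0.004604 mol.
n(KHC8H4O4) = 0.004604 / 1 = 0.004604 mol.
mass of KHC8H4O4 = 0.004604 x 204.22 = 0.9401 g.
% purity = 0.9401 / 1.1048 x 100 = 85.1%.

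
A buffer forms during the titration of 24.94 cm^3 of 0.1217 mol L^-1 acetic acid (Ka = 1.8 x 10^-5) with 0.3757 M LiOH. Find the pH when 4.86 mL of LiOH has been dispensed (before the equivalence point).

Initial n(CH3COOH) = 0.1217 x 0.02494 = 0.003035 mol.
n(LiOH) added = 0.3757 x 0.004860 = 0.001826 mol, converting that many moles of CH3COOH to CH3COO-.
Remaining n(CH3COOH) = 0.001209 mol; n(CH3COO-) = 0.001826 mol.
By Henderson-Hasselbalch, pH = pKa + log([A^-]/[HA]) = 4.74 + log(0.001826/0.001209) = 4.74 + (+0.18) = 4.92.

4.92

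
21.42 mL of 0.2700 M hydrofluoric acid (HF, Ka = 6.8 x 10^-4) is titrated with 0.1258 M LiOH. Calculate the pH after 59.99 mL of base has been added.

12.34

n(acid) = 0.2700 x 0.02142 = 0.005783 mol; n(LiOH) added = 0.1258 x 0.05999 = 0.007547 mol.
Base is in excess by 0.007547 - 0.005783 = 0.001763 mol in a total volume of 0.08141 L.
[OH^-] = 0.001763/0.08141 = 0.02166 M, so pOH = 1.66 and pH = 14.00 - 1.66 = 12.34.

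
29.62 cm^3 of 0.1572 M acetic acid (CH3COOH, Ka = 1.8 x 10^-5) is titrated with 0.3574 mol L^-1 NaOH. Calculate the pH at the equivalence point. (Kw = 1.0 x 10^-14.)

n(CH3COOH) = 0.1572 x 0.02962 = 0.004656 mol; V(NaOH) at equivalence = 0.004656/0.3574 = 0.01303 L.
At equivalence all the acid is converted to CH3COO-; total volume = 0.02962 + 0.01303 = 0.04265 L, so [CH3COO-] = 0.004656/0.04265 = 0.1092 M.
Kb = Kw/Ka = 1.0e-14 / 1.8 x 10^-5 = 5.56e-10.
[OH^-] = sqrt(Kb x [CH3COO-]) = sqrt(5.56e-10 x 0.1092) = 7.79e-6 M.
pOH = 5.11, so pH = 14.00 - 5.11 = 8.89.

8.89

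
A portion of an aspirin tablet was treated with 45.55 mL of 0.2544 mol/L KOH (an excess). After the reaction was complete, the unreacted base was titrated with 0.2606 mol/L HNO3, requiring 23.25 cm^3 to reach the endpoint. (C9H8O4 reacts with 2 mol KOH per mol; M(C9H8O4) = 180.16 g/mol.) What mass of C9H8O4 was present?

Total n(KOH) added = 0.2544 x 0.04555 = 0.01159 mol.
n(HNO3) used = 0.2606 x 0.02325 = 0.006059 mol, which equals the excess n(KOH).
So n(KOH) consumed by the sample = 0.01159 - 0.006059 = 0.005529 mol.
n(C9H8O4) = 0.005529 / 2 = 0.002764 mol.
mass = 0.002764 mol x 180.16 g/mol = 0.498 g.

0.498 g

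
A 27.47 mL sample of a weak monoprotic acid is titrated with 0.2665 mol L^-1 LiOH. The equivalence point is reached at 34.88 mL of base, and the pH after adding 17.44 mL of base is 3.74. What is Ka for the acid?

17.44 mL is half of the equivalence volume, so this is the half-equivalence point where [HA] = [A^-].
At half-equivalence pH = pKa, so pKa = 3.74.
Ka = 10^(-3.74) = 1.8 x 10^-4.

1.8 x 10^-4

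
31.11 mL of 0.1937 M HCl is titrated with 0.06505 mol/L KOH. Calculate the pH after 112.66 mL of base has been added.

11.96

n(acid) = 0.1937 x 0.03111 = 0.006026 mol; n(KOH) added = 0.06505 x 0.1127 = 0.007329 mol.
Base is in excess by 0.007329 - 0.006026 = 0.001303 mol in a total volume of 0.1438 L.
[OH^-] = 0.001303/0.1438 = 0.009060 M, so pOH = 2.04 and pH = 14.00 - 2.04 = 11.96.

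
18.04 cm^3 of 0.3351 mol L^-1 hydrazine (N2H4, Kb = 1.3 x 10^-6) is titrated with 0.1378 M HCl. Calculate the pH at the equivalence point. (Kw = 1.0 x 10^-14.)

n(N2H4) = 0.3351 x 0.01804 = 0.006045 mol; V(HCl) at equivalence = 0.006045/0.1378 = 0.04387 L.
At equivalence the base is fully converted to N2H5+; total volume = 0.06191 L, so [N2H5+] = 0.006045/0.06191 = 0.09765 M.
Ka(N2H5+) = Kw/Kb = 1.0e-14 / 1.3 x 10^-6 = 7.69e-9.
[H^+] = sqrt(Ka x [N2H5+]) = sqrt(7.69e-9 x 0.09765) = 2.74e-5 M.
pH = -log(2.74e-5) = 4.56.

4.56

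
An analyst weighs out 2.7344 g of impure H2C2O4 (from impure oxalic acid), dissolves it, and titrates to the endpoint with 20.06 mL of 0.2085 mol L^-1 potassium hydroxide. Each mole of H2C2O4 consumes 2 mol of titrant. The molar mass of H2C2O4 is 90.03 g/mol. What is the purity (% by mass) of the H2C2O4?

n(KOH) = 0.2085 x 0.02006 = 0.004183 mol.
n(H2C2O4) = 0.004183 / 2 = 0.002091 mol.
mass of H2C2O4 = 0.002091 x 90.03 = 0.1883 g.
% purity = 0.1883 / 2.7344 x 100 = 6.89%.

6.89%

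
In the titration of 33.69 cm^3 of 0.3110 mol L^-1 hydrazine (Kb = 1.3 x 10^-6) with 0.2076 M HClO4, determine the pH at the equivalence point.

4.51

n(N2H4) = 0.3110 x 0.03369 = 0.01048 mol; V(HClO4) at equivalence = 0.01048/0.2076 = 0.05047 L.
At equivalence the base is fully converted to N2H5+; total volume = 0.08416 L, so [N2H5+] = 0.01048/0.08416 = 0.1245 M.
Ka(N2H5+) = Kw/Kb = 1.0e-14 / 1.3 x 10^-6 = 7.69e-9.
[H^+] = sqrt(Ka x [N2H5+]) = sqrt(7.69e-9 x 0.1245) = 3.09e-5 M.
pH = -log(3.09e-5) = 4.51.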